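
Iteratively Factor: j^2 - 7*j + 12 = (j - 3)*(j - 4)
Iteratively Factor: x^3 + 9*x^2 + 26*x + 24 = (x + 4)*(x^2 + 5*x + 6) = (x + 2)*(x + 4)*(x + 3)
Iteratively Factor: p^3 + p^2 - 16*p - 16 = (p + 1)*(p^2 - 16) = (p - 4)*(p + 1)*(p + 4)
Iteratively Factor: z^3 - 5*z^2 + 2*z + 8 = (z - 2)*(z^2 - 3*z - 4) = (z - 4)*(z - 2)*(z + 1)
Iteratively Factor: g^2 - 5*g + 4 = (g - 1)*(g - 4)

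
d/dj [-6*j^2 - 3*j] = -12*j - 3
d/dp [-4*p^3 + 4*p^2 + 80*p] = -12*p^2 + 8*p + 80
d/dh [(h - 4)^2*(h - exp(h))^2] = 2*(h - 4)*(h - exp(h))*(h + (1 - exp(h))*(h - 4) - exp(h))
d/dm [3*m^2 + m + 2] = 6*m + 1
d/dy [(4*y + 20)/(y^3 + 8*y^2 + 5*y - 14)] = 4*(y^3 + 8*y^2 + 5*y - (y + 5)*(3*y^2 + 16*y + 5) - 14)/(y^3 + 8*y^2 + 5*y - 14)^2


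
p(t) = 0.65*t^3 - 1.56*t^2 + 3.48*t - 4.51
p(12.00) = 935.81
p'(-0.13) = 3.92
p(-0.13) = -4.99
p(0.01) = -4.48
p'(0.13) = 3.11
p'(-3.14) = 32.50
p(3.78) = 21.46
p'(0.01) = 3.45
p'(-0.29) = 4.55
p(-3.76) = -74.20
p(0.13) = -4.08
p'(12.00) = 246.84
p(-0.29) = -5.67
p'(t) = 1.95*t^2 - 3.12*t + 3.48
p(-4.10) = -89.80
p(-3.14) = -50.94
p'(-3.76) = 42.78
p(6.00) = 100.61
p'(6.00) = 54.96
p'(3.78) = 19.55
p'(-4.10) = 49.05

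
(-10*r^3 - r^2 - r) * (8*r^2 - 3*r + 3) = -80*r^5 + 22*r^4 - 35*r^3 - 3*r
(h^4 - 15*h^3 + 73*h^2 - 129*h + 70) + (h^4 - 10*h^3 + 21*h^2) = 2*h^4 - 25*h^3 + 94*h^2 - 129*h + 70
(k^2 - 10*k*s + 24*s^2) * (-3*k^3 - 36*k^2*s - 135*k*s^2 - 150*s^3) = -3*k^5 - 6*k^4*s + 153*k^3*s^2 + 336*k^2*s^3 - 1740*k*s^4 - 3600*s^5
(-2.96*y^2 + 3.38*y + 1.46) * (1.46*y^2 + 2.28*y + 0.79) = -4.3216*y^4 - 1.814*y^3 + 7.4996*y^2 + 5.999*y + 1.1534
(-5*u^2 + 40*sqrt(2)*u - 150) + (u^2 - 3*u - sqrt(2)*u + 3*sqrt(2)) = -4*u^2 - 3*u + 39*sqrt(2)*u - 150 + 3*sqrt(2)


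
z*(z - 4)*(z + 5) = z^3 + z^2 - 20*z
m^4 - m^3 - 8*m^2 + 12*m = m*(m - 2)^2*(m + 3)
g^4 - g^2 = g^2*(g - 1)*(g + 1)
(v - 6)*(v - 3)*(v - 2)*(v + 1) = v^4 - 10*v^3 + 25*v^2 - 36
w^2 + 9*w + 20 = (w + 4)*(w + 5)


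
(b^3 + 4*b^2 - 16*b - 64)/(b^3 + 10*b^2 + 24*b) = (b^2 - 16)/(b*(b + 6))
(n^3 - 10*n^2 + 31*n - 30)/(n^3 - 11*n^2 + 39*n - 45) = (n - 2)/(n - 3)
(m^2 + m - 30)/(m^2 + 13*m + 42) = (m - 5)/(m + 7)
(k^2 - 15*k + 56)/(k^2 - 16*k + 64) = (k - 7)/(k - 8)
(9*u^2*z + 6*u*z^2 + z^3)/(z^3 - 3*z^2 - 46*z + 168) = z*(9*u^2 + 6*u*z + z^2)/(z^3 - 3*z^2 - 46*z + 168)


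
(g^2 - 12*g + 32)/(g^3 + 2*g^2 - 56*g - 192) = (g - 4)/(g^2 + 10*g + 24)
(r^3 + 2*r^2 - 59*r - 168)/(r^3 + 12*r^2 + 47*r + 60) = (r^2 - r - 56)/(r^2 + 9*r + 20)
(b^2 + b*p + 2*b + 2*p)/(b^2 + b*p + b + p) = (b + 2)/(b + 1)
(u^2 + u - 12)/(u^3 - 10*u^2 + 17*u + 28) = (u^2 + u - 12)/(u^3 - 10*u^2 + 17*u + 28)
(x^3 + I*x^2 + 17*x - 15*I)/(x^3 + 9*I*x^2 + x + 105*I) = (x - I)/(x + 7*I)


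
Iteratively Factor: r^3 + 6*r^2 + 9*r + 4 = (r + 1)*(r^2 + 5*r + 4) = (r + 1)*(r + 4)*(r + 1)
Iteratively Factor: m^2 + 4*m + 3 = (m + 3)*(m + 1)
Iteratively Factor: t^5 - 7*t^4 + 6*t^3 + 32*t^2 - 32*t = (t - 4)*(t^4 - 3*t^3 - 6*t^2 + 8*t) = t*(t - 4)*(t^3 - 3*t^2 - 6*t + 8) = t*(t - 4)^2*(t^2 + t - 2) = t*(t - 4)^2*(t - 1)*(t + 2)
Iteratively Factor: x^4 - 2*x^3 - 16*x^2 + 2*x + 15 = (x + 3)*(x^3 - 5*x^2 - x + 5) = (x + 1)*(x + 3)*(x^2 - 6*x + 5) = (x - 1)*(x + 1)*(x + 3)*(x - 5)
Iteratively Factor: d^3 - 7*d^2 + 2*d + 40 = (d + 2)*(d^2 - 9*d + 20) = (d - 5)*(d + 2)*(d - 4)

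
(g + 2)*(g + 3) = g^2 + 5*g + 6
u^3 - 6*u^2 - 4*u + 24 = (u - 6)*(u - 2)*(u + 2)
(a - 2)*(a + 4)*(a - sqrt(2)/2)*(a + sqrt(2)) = a^4 + sqrt(2)*a^3/2 + 2*a^3 - 9*a^2 + sqrt(2)*a^2 - 4*sqrt(2)*a - 2*a + 8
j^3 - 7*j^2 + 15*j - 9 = (j - 3)^2*(j - 1)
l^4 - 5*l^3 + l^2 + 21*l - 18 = (l - 3)^2*(l - 1)*(l + 2)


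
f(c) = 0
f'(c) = 0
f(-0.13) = 0.00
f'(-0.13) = 0.00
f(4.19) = 0.00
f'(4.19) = 0.00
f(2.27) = 0.00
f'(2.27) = 0.00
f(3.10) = 0.00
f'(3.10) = 0.00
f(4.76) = 0.00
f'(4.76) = 0.00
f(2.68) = 0.00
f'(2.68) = 0.00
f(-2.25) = 0.00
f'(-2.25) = 0.00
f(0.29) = 0.00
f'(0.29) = 0.00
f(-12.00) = 0.00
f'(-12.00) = 0.00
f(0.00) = 0.00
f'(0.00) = 0.00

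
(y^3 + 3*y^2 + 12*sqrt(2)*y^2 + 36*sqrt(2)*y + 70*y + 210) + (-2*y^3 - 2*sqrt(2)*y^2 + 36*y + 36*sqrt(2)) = -y^3 + 3*y^2 + 10*sqrt(2)*y^2 + 36*sqrt(2)*y + 106*y + 36*sqrt(2) + 210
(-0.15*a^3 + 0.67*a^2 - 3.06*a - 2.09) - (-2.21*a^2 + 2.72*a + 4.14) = -0.15*a^3 + 2.88*a^2 - 5.78*a - 6.23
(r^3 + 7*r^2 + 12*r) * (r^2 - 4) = r^5 + 7*r^4 + 8*r^3 - 28*r^2 - 48*r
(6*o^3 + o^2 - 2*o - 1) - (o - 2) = 6*o^3 + o^2 - 3*o + 1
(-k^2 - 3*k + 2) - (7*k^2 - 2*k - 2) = -8*k^2 - k + 4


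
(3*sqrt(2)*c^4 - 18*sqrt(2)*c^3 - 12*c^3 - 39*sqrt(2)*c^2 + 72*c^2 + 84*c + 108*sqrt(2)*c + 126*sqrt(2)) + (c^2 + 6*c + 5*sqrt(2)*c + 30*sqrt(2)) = 3*sqrt(2)*c^4 - 18*sqrt(2)*c^3 - 12*c^3 - 39*sqrt(2)*c^2 + 73*c^2 + 90*c + 113*sqrt(2)*c + 156*sqrt(2)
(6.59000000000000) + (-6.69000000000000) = -0.100000000000001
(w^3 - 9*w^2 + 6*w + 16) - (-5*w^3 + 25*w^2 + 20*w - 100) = 6*w^3 - 34*w^2 - 14*w + 116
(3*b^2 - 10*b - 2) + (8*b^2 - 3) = 11*b^2 - 10*b - 5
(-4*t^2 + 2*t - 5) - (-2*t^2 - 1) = -2*t^2 + 2*t - 4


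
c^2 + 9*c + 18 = (c + 3)*(c + 6)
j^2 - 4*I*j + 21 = (j - 7*I)*(j + 3*I)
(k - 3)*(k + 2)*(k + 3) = k^3 + 2*k^2 - 9*k - 18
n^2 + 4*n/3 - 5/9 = (n - 1/3)*(n + 5/3)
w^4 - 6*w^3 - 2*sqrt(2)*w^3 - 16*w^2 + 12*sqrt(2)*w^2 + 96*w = w*(w - 6)*(w - 4*sqrt(2))*(w + 2*sqrt(2))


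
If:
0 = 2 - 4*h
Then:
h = 1/2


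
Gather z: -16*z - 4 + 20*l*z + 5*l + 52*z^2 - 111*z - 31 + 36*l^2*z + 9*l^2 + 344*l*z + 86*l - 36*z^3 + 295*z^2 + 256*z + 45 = 9*l^2 + 91*l - 36*z^3 + 347*z^2 + z*(36*l^2 + 364*l + 129) + 10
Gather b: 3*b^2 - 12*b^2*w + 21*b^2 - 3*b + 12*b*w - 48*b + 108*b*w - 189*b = b^2*(24 - 12*w) + b*(120*w - 240)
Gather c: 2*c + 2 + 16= 2*c + 18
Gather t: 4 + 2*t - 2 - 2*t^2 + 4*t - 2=-2*t^2 + 6*t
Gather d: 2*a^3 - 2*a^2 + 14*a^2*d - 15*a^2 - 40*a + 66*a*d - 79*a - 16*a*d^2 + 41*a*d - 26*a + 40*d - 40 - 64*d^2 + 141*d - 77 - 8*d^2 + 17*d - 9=2*a^3 - 17*a^2 - 145*a + d^2*(-16*a - 72) + d*(14*a^2 + 107*a + 198) - 126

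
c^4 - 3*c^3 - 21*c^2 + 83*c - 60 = (c - 4)*(c - 3)*(c - 1)*(c + 5)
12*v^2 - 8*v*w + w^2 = (-6*v + w)*(-2*v + w)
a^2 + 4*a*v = a*(a + 4*v)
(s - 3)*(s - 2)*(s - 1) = s^3 - 6*s^2 + 11*s - 6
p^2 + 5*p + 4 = (p + 1)*(p + 4)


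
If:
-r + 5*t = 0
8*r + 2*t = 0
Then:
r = 0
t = 0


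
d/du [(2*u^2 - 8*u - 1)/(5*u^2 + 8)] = 2*(20*u^2 + 21*u - 32)/(25*u^4 + 80*u^2 + 64)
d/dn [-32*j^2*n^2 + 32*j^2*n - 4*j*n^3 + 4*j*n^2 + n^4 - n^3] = -64*j^2*n + 32*j^2 - 12*j*n^2 + 8*j*n + 4*n^3 - 3*n^2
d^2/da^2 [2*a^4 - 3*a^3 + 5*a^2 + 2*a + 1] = 24*a^2 - 18*a + 10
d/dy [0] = 0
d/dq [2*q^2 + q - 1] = 4*q + 1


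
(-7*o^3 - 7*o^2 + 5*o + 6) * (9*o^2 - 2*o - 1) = -63*o^5 - 49*o^4 + 66*o^3 + 51*o^2 - 17*o - 6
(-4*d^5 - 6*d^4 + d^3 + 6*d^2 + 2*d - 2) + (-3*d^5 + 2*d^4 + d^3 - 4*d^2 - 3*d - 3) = -7*d^5 - 4*d^4 + 2*d^3 + 2*d^2 - d - 5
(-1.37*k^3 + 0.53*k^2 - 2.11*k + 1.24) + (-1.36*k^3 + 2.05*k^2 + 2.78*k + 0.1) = -2.73*k^3 + 2.58*k^2 + 0.67*k + 1.34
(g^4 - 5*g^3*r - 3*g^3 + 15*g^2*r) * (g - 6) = g^5 - 5*g^4*r - 9*g^4 + 45*g^3*r + 18*g^3 - 90*g^2*r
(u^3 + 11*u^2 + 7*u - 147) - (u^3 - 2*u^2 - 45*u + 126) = 13*u^2 + 52*u - 273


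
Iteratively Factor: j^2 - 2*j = (j - 2)*(j)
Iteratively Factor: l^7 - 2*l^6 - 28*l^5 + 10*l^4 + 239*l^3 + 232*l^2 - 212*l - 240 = (l + 1)*(l^6 - 3*l^5 - 25*l^4 + 35*l^3 + 204*l^2 + 28*l - 240) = (l + 1)*(l + 2)*(l^5 - 5*l^4 - 15*l^3 + 65*l^2 + 74*l - 120) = (l - 4)*(l + 1)*(l + 2)*(l^4 - l^3 - 19*l^2 - 11*l + 30) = (l - 4)*(l + 1)*(l + 2)^2*(l^3 - 3*l^2 - 13*l + 15) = (l - 5)*(l - 4)*(l + 1)*(l + 2)^2*(l^2 + 2*l - 3) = (l - 5)*(l - 4)*(l - 1)*(l + 1)*(l + 2)^2*(l + 3)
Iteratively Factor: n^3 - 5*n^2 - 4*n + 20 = (n - 2)*(n^2 - 3*n - 10) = (n - 5)*(n - 2)*(n + 2)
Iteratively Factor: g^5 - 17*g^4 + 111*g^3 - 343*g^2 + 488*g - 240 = (g - 4)*(g^4 - 13*g^3 + 59*g^2 - 107*g + 60) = (g - 5)*(g - 4)*(g^3 - 8*g^2 + 19*g - 12) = (g - 5)*(g - 4)^2*(g^2 - 4*g + 3) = (g - 5)*(g - 4)^2*(g - 1)*(g - 3)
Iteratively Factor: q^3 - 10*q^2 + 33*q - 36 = (q - 3)*(q^2 - 7*q + 12) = (q - 3)^2*(q - 4)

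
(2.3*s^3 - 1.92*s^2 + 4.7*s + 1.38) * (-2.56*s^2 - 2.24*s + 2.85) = -5.888*s^5 - 0.236800000000001*s^4 - 1.1762*s^3 - 19.5328*s^2 + 10.3038*s + 3.933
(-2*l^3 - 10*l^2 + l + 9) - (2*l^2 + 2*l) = -2*l^3 - 12*l^2 - l + 9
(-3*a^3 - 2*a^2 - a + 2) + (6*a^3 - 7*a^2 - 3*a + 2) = 3*a^3 - 9*a^2 - 4*a + 4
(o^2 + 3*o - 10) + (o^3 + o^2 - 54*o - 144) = o^3 + 2*o^2 - 51*o - 154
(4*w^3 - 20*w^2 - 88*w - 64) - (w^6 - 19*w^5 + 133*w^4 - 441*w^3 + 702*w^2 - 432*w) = -w^6 + 19*w^5 - 133*w^4 + 445*w^3 - 722*w^2 + 344*w - 64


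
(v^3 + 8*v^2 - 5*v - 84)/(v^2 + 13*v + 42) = (v^2 + v - 12)/(v + 6)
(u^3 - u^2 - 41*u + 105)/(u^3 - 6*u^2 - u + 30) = (u + 7)/(u + 2)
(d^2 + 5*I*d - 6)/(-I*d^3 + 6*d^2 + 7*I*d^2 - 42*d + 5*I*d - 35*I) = (I*d^2 - 5*d - 6*I)/(d^3 + d^2*(-7 + 6*I) - d*(5 + 42*I) + 35)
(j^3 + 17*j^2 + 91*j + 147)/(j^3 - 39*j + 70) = (j^2 + 10*j + 21)/(j^2 - 7*j + 10)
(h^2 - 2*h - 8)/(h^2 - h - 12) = (h + 2)/(h + 3)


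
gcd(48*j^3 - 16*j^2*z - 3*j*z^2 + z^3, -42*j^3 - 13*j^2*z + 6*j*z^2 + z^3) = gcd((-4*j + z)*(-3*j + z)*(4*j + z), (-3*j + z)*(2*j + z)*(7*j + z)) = -3*j + z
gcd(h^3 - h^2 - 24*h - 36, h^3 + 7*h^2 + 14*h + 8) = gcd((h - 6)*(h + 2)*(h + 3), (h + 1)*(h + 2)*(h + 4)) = h + 2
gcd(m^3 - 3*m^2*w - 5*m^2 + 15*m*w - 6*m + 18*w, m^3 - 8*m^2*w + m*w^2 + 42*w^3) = -m + 3*w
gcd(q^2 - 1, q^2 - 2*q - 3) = q + 1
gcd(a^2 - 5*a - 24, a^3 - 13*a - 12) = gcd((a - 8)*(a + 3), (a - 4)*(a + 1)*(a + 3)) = a + 3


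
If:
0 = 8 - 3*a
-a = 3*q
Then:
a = 8/3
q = -8/9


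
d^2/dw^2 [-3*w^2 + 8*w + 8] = -6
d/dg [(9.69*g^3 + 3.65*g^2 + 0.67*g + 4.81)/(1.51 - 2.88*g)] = (-55.8144*g^3 + 33.3837*g^2 + 11.023*g + 14.8645)/(8.2944*g^2 - 8.6976*g + 2.2801)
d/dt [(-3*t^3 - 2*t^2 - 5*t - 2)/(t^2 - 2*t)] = (-3*t^4 + 12*t^3 + 9*t^2 + 4*t - 4)/(t^2*(t^2 - 4*t + 4))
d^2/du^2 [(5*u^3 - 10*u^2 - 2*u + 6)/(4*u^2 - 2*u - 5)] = 2*(8*u^3 - 162*u^2 + 111*u - 86)/(64*u^6 - 96*u^5 - 192*u^4 + 232*u^3 + 240*u^2 - 150*u - 125)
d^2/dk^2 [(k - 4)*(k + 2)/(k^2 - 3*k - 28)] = 2*(k^3 + 60*k^2 - 96*k + 656)/(k^6 - 9*k^5 - 57*k^4 + 477*k^3 + 1596*k^2 - 7056*k - 21952)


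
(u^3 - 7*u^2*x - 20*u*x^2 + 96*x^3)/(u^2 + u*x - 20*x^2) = (u^3 - 7*u^2*x - 20*u*x^2 + 96*x^3)/(u^2 + u*x - 20*x^2)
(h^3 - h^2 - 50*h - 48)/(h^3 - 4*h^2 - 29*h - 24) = (h + 6)/(h + 3)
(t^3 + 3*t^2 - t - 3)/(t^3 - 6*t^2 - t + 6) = (t + 3)/(t - 6)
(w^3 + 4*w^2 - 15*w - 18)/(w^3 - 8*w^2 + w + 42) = (w^2 + 7*w + 6)/(w^2 - 5*w - 14)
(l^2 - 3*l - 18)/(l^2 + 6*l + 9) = (l - 6)/(l + 3)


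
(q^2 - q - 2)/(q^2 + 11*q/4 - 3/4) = 4*(q^2 - q - 2)/(4*q^2 + 11*q - 3)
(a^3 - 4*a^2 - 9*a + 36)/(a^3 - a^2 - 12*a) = (a - 3)/a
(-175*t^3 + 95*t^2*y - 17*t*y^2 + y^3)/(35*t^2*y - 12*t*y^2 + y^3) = (-5*t + y)/y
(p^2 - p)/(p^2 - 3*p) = (p - 1)/(p - 3)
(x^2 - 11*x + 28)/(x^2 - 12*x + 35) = (x - 4)/(x - 5)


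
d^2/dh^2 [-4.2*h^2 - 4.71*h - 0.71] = -8.40000000000000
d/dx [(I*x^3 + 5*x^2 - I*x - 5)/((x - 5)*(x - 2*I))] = (I*x^4 + x^3*(4 - 10*I) + x^2*(-55 - 9*I) + x*(10 + 100*I) - 15 - 10*I)/(x^4 + x^3*(-10 - 4*I) + x^2*(21 + 40*I) + x*(40 - 100*I) - 100)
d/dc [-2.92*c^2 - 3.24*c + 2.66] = -5.84*c - 3.24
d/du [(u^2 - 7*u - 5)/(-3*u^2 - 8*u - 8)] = (-29*u^2 - 46*u + 16)/(9*u^4 + 48*u^3 + 112*u^2 + 128*u + 64)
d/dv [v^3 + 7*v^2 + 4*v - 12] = 3*v^2 + 14*v + 4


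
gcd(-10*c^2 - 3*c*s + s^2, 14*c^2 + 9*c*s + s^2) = 2*c + s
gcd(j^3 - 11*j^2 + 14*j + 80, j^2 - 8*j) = j - 8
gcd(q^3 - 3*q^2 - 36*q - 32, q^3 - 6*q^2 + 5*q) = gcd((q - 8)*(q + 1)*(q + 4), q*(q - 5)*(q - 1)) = 1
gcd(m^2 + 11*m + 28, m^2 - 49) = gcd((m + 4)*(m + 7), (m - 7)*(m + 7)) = m + 7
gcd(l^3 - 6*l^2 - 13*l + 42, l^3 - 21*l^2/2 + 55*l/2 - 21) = l^2 - 9*l + 14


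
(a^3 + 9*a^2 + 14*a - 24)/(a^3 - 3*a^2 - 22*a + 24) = (a + 6)/(a - 6)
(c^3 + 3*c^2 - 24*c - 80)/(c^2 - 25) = (c^2 + 8*c + 16)/(c + 5)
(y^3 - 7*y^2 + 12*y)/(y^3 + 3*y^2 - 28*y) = (y - 3)/(y + 7)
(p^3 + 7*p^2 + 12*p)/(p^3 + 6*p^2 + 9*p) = (p + 4)/(p + 3)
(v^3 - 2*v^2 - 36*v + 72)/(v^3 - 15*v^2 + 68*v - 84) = (v + 6)/(v - 7)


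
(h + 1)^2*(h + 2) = h^3 + 4*h^2 + 5*h + 2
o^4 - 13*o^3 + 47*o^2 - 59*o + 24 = (o - 8)*(o - 3)*(o - 1)^2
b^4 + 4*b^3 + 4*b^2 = b^2*(b + 2)^2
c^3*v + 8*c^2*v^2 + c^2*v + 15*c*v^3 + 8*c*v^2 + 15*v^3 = (c + 3*v)*(c + 5*v)*(c*v + v)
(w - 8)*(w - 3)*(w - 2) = w^3 - 13*w^2 + 46*w - 48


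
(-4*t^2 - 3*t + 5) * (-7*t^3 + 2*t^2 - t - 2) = 28*t^5 + 13*t^4 - 37*t^3 + 21*t^2 + t - 10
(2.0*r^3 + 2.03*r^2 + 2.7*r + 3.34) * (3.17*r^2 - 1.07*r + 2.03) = 6.34*r^5 + 4.2951*r^4 + 10.4469*r^3 + 11.8197*r^2 + 1.9072*r + 6.7802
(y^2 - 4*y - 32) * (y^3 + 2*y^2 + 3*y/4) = y^5 - 2*y^4 - 157*y^3/4 - 67*y^2 - 24*y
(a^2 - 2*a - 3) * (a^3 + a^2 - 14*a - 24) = a^5 - a^4 - 19*a^3 + a^2 + 90*a + 72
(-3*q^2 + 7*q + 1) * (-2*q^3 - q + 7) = 6*q^5 - 14*q^4 + q^3 - 28*q^2 + 48*q + 7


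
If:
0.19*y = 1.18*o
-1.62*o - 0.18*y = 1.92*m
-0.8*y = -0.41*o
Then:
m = 0.00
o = 0.00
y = 0.00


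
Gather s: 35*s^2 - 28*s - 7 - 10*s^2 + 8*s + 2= 25*s^2 - 20*s - 5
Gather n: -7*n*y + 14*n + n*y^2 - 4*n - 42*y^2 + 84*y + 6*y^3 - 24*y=n*(y^2 - 7*y + 10) + 6*y^3 - 42*y^2 + 60*y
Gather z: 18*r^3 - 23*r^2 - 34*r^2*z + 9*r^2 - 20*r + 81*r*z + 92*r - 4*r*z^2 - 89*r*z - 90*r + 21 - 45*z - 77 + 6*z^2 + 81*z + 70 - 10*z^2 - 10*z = 18*r^3 - 14*r^2 - 18*r + z^2*(-4*r - 4) + z*(-34*r^2 - 8*r + 26) + 14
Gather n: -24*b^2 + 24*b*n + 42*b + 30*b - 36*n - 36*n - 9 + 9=-24*b^2 + 72*b + n*(24*b - 72)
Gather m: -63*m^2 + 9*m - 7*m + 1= -63*m^2 + 2*m + 1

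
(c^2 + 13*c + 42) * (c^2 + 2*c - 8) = c^4 + 15*c^3 + 60*c^2 - 20*c - 336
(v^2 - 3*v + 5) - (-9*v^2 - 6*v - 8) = 10*v^2 + 3*v + 13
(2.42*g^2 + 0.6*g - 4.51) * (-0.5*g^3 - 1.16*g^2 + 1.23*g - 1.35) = -1.21*g^5 - 3.1072*g^4 + 4.5356*g^3 + 2.7026*g^2 - 6.3573*g + 6.0885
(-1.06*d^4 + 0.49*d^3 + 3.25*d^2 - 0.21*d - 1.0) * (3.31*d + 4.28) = -3.5086*d^5 - 2.9149*d^4 + 12.8547*d^3 + 13.2149*d^2 - 4.2088*d - 4.28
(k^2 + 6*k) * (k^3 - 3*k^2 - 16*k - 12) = k^5 + 3*k^4 - 34*k^3 - 108*k^2 - 72*k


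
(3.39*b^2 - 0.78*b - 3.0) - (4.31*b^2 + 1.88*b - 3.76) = -0.919999999999999*b^2 - 2.66*b + 0.76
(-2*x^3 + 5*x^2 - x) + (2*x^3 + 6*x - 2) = 5*x^2 + 5*x - 2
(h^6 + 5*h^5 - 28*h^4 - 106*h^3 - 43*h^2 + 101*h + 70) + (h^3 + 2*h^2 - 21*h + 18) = h^6 + 5*h^5 - 28*h^4 - 105*h^3 - 41*h^2 + 80*h + 88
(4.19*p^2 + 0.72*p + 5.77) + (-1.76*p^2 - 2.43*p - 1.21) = 2.43*p^2 - 1.71*p + 4.56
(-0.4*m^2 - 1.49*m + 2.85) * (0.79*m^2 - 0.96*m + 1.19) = -0.316*m^4 - 0.7931*m^3 + 3.2059*m^2 - 4.5091*m + 3.3915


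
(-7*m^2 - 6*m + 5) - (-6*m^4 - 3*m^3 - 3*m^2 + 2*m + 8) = 6*m^4 + 3*m^3 - 4*m^2 - 8*m - 3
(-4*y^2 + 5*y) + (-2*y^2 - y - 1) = -6*y^2 + 4*y - 1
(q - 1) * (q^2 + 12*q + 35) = q^3 + 11*q^2 + 23*q - 35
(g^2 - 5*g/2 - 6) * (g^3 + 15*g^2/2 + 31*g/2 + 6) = g^5 + 5*g^4 - 37*g^3/4 - 311*g^2/4 - 108*g - 36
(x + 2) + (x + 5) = 2*x + 7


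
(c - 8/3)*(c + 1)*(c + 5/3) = c^3 - 49*c/9 - 40/9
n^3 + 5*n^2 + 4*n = n*(n + 1)*(n + 4)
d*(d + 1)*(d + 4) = d^3 + 5*d^2 + 4*d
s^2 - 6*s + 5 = (s - 5)*(s - 1)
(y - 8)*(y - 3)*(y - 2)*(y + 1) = y^4 - 12*y^3 + 33*y^2 - 2*y - 48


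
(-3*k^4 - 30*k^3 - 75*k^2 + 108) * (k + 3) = -3*k^5 - 39*k^4 - 165*k^3 - 225*k^2 + 108*k + 324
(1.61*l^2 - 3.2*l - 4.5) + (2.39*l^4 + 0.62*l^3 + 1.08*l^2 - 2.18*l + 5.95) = 2.39*l^4 + 0.62*l^3 + 2.69*l^2 - 5.38*l + 1.45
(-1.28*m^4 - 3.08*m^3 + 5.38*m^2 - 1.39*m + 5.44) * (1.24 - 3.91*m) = 5.0048*m^5 + 10.4556*m^4 - 24.855*m^3 + 12.1061*m^2 - 22.994*m + 6.7456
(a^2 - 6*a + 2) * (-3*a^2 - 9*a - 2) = -3*a^4 + 9*a^3 + 46*a^2 - 6*a - 4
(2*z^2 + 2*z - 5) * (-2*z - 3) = -4*z^3 - 10*z^2 + 4*z + 15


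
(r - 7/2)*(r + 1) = r^2 - 5*r/2 - 7/2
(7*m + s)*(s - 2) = 7*m*s - 14*m + s^2 - 2*s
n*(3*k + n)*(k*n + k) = 3*k^2*n^2 + 3*k^2*n + k*n^3 + k*n^2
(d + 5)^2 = d^2 + 10*d + 25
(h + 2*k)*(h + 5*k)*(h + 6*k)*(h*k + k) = h^4*k + 13*h^3*k^2 + h^3*k + 52*h^2*k^3 + 13*h^2*k^2 + 60*h*k^4 + 52*h*k^3 + 60*k^4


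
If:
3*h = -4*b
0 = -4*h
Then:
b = 0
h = 0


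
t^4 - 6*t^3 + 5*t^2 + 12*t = t*(t - 4)*(t - 3)*(t + 1)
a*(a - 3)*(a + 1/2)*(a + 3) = a^4 + a^3/2 - 9*a^2 - 9*a/2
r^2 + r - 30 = (r - 5)*(r + 6)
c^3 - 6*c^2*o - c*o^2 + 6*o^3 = (c - 6*o)*(c - o)*(c + o)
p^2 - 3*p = p*(p - 3)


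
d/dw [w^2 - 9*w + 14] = 2*w - 9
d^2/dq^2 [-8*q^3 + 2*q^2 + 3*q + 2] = 4 - 48*q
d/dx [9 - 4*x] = -4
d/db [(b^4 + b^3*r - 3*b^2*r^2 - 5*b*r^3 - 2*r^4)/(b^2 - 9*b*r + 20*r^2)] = 2*(b^5 - 13*b^4*r + 31*b^3*r^2 + 46*b^2*r^3 - 58*b*r^4 - 59*r^5)/(b^4 - 18*b^3*r + 121*b^2*r^2 - 360*b*r^3 + 400*r^4)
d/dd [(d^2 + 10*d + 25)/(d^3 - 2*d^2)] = (-d^3 - 20*d^2 - 55*d + 100)/(d^3*(d^2 - 4*d + 4))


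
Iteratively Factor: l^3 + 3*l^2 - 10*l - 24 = (l + 4)*(l^2 - l - 6) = (l + 2)*(l + 4)*(l - 3)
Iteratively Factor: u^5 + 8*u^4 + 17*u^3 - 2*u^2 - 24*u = (u + 4)*(u^4 + 4*u^3 + u^2 - 6*u) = (u + 3)*(u + 4)*(u^3 + u^2 - 2*u) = (u + 2)*(u + 3)*(u + 4)*(u^2 - u) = (u - 1)*(u + 2)*(u + 3)*(u + 4)*(u)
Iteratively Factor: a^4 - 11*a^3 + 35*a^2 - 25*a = (a)*(a^3 - 11*a^2 + 35*a - 25) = a*(a - 1)*(a^2 - 10*a + 25) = a*(a - 5)*(a - 1)*(a - 5)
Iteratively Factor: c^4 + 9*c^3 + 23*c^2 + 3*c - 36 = (c - 1)*(c^3 + 10*c^2 + 33*c + 36) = (c - 1)*(c + 4)*(c^2 + 6*c + 9) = (c - 1)*(c + 3)*(c + 4)*(c + 3)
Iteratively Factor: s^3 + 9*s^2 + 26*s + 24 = (s + 4)*(s^2 + 5*s + 6) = (s + 2)*(s + 4)*(s + 3)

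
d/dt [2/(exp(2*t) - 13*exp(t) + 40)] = (26 - 4*exp(t))*exp(t)/(exp(2*t) - 13*exp(t) + 40)^2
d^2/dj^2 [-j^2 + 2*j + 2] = -2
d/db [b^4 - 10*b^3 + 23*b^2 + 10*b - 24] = 4*b^3 - 30*b^2 + 46*b + 10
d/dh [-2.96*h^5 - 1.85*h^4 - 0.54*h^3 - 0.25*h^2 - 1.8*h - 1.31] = -14.8*h^4 - 7.4*h^3 - 1.62*h^2 - 0.5*h - 1.8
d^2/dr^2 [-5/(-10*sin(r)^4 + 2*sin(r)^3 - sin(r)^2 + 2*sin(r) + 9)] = (-8000*sin(r)^8 + 2300*sin(r)^7 + 9220*sin(r)^6 - 2990*sin(r)^5 - 6120*sin(r)^4 + 280*sin(r)^3 + 5350*sin(r)^2 - 510*sin(r) + 130)/((sin(r)^2 + 1)^3*(10*sin(r)^2 - 2*sin(r) - 9)^3)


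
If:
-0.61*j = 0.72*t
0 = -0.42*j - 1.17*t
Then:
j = 0.00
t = 0.00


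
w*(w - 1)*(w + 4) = w^3 + 3*w^2 - 4*w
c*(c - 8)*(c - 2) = c^3 - 10*c^2 + 16*c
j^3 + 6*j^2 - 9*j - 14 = (j - 2)*(j + 1)*(j + 7)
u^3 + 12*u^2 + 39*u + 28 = (u + 1)*(u + 4)*(u + 7)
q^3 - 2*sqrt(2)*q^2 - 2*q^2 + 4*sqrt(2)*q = q*(q - 2)*(q - 2*sqrt(2))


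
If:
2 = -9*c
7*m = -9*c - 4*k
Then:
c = -2/9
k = 1/2 - 7*m/4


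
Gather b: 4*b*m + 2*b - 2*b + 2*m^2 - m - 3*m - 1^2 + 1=4*b*m + 2*m^2 - 4*m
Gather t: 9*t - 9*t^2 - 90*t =-9*t^2 - 81*t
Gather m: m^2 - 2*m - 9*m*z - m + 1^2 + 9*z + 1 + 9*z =m^2 + m*(-9*z - 3) + 18*z + 2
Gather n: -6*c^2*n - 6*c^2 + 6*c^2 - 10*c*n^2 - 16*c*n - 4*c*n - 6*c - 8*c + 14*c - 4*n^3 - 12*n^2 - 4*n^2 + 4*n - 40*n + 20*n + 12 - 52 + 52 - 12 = -4*n^3 + n^2*(-10*c - 16) + n*(-6*c^2 - 20*c - 16)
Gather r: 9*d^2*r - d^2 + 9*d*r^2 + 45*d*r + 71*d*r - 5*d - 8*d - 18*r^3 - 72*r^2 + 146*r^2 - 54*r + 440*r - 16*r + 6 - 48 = -d^2 - 13*d - 18*r^3 + r^2*(9*d + 74) + r*(9*d^2 + 116*d + 370) - 42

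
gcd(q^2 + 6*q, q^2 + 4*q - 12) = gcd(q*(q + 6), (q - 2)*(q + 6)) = q + 6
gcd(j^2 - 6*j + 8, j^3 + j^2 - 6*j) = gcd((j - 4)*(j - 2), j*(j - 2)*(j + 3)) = j - 2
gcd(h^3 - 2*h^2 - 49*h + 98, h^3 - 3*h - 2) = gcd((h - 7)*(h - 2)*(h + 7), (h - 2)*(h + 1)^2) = h - 2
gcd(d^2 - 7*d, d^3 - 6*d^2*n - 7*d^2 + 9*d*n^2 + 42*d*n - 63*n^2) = d - 7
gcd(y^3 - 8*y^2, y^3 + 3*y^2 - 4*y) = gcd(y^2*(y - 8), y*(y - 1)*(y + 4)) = y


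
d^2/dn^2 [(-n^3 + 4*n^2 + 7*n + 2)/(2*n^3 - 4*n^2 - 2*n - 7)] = 2*(8*n^6 + 72*n^5 - 156*n^4 + 396*n^3 + 282*n^2 - 603*n + 50)/(8*n^9 - 48*n^8 + 72*n^7 - 52*n^6 + 264*n^5 - 216*n^4 - 50*n^3 - 672*n^2 - 294*n - 343)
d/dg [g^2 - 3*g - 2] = 2*g - 3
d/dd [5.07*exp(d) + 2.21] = 5.07*exp(d)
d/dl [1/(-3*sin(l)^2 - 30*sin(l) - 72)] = 2*(sin(l) + 5)*cos(l)/(3*(sin(l)^2 + 10*sin(l) + 24)^2)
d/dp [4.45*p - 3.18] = 4.45000000000000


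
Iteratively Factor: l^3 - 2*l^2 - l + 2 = (l + 1)*(l^2 - 3*l + 2) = (l - 1)*(l + 1)*(l - 2)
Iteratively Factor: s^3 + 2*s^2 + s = (s + 1)*(s^2 + s) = s*(s + 1)*(s + 1)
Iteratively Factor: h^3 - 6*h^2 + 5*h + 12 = (h - 3)*(h^2 - 3*h - 4) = (h - 3)*(h + 1)*(h - 4)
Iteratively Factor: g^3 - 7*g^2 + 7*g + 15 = (g - 3)*(g^2 - 4*g - 5) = (g - 3)*(g + 1)*(g - 5)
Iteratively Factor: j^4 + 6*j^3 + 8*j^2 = (j + 2)*(j^3 + 4*j^2) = j*(j + 2)*(j^2 + 4*j) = j^2*(j + 2)*(j + 4)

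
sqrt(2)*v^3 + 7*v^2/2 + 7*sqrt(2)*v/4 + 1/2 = (v + sqrt(2)/2)*(v + sqrt(2))*(sqrt(2)*v + 1/2)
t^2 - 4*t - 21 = (t - 7)*(t + 3)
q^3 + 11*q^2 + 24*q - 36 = (q - 1)*(q + 6)^2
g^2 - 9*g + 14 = (g - 7)*(g - 2)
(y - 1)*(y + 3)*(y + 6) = y^3 + 8*y^2 + 9*y - 18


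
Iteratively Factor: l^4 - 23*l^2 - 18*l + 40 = (l - 1)*(l^3 + l^2 - 22*l - 40) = (l - 1)*(l + 2)*(l^2 - l - 20) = (l - 1)*(l + 2)*(l + 4)*(l - 5)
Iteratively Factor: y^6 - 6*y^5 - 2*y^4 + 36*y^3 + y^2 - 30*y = (y - 3)*(y^5 - 3*y^4 - 11*y^3 + 3*y^2 + 10*y) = (y - 3)*(y + 1)*(y^4 - 4*y^3 - 7*y^2 + 10*y) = (y - 3)*(y - 1)*(y + 1)*(y^3 - 3*y^2 - 10*y) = (y - 3)*(y - 1)*(y + 1)*(y + 2)*(y^2 - 5*y) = y*(y - 3)*(y - 1)*(y + 1)*(y + 2)*(y - 5)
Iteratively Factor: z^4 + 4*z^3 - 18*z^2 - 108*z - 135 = (z + 3)*(z^3 + z^2 - 21*z - 45) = (z + 3)^2*(z^2 - 2*z - 15) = (z - 5)*(z + 3)^2*(z + 3)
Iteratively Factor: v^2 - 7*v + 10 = (v - 5)*(v - 2)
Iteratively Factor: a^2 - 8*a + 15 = (a - 3)*(a - 5)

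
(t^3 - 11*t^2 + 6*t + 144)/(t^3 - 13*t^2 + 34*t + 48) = (t + 3)/(t + 1)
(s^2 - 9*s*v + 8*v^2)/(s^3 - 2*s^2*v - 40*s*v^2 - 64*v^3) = (s - v)/(s^2 + 6*s*v + 8*v^2)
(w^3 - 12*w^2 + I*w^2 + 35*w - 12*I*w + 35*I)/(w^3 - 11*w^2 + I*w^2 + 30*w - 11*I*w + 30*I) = (w - 7)/(w - 6)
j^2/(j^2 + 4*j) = j/(j + 4)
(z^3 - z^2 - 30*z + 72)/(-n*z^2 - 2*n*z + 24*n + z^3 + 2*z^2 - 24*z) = (z - 3)/(-n + z)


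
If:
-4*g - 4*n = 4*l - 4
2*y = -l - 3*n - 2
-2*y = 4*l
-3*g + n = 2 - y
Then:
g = -7/5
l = 23/15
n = 13/15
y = -46/15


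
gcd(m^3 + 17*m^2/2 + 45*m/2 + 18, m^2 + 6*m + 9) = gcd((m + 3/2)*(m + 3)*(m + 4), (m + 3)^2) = m + 3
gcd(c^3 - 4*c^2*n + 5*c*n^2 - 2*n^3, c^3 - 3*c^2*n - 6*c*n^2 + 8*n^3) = c - n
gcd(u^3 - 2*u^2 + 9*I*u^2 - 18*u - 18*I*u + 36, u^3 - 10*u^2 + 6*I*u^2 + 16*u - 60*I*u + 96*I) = u^2 + u*(-2 + 6*I) - 12*I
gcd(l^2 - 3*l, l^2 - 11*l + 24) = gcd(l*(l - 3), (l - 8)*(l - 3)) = l - 3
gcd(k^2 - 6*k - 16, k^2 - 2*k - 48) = k - 8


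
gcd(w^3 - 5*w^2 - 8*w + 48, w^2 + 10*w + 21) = w + 3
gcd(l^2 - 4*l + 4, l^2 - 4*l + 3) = 1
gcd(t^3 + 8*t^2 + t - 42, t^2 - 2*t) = t - 2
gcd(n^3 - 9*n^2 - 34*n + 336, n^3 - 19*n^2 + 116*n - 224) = n^2 - 15*n + 56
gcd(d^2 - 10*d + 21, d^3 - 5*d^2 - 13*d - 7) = d - 7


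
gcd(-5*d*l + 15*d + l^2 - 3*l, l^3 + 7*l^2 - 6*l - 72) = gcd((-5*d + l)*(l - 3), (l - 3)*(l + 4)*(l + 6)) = l - 3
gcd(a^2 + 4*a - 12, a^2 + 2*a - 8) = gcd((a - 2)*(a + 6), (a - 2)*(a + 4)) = a - 2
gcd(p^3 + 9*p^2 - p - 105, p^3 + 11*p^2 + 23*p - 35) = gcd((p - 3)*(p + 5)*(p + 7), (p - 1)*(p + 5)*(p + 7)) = p^2 + 12*p + 35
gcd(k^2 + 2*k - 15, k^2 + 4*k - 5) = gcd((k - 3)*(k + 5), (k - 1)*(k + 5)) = k + 5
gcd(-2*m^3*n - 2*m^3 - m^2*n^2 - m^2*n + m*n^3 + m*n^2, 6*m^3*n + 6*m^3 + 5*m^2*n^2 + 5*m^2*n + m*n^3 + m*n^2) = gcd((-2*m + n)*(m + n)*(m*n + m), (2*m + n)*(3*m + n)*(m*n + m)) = m*n + m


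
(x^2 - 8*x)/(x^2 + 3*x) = (x - 8)/(x + 3)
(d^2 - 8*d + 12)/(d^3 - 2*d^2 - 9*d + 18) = (d - 6)/(d^2 - 9)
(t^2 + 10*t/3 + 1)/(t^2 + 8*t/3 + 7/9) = 3*(t + 3)/(3*t + 7)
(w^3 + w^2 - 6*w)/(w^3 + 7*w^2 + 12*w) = (w - 2)/(w + 4)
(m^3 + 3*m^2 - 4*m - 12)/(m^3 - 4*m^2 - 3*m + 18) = (m^2 + m - 6)/(m^2 - 6*m + 9)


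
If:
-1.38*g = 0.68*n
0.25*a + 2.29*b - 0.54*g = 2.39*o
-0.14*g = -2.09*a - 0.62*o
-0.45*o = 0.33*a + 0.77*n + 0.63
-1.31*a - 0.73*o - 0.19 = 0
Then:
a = 0.20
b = -0.61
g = 0.27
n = -0.54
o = -0.62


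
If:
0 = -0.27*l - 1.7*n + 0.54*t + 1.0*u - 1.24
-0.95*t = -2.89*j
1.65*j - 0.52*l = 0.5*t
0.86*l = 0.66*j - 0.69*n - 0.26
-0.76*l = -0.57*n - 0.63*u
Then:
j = 1.37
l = 0.34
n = 0.51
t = 4.17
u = -0.05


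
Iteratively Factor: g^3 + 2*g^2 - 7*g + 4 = (g + 4)*(g^2 - 2*g + 1) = (g - 1)*(g + 4)*(g - 1)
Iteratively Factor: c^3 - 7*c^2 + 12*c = (c - 3)*(c^2 - 4*c) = c*(c - 3)*(c - 4)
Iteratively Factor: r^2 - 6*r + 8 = (r - 2)*(r - 4)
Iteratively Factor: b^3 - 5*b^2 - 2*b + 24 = (b + 2)*(b^2 - 7*b + 12) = (b - 4)*(b + 2)*(b - 3)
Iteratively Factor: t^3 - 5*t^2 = (t)*(t^2 - 5*t) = t*(t - 5)*(t)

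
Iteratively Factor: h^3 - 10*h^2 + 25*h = (h - 5)*(h^2 - 5*h) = h*(h - 5)*(h - 5)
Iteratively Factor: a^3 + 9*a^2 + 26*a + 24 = (a + 2)*(a^2 + 7*a + 12) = (a + 2)*(a + 4)*(a + 3)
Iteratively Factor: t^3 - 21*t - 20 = (t + 4)*(t^2 - 4*t - 5) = (t - 5)*(t + 4)*(t + 1)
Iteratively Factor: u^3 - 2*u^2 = (u)*(u^2 - 2*u) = u^2*(u - 2)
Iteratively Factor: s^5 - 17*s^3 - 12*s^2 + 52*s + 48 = (s + 2)*(s^4 - 2*s^3 - 13*s^2 + 14*s + 24) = (s + 2)*(s + 3)*(s^3 - 5*s^2 + 2*s + 8) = (s + 1)*(s + 2)*(s + 3)*(s^2 - 6*s + 8) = (s - 2)*(s + 1)*(s + 2)*(s + 3)*(s - 4)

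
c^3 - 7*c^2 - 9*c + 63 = (c - 7)*(c - 3)*(c + 3)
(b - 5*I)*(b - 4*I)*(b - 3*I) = b^3 - 12*I*b^2 - 47*b + 60*I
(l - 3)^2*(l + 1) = l^3 - 5*l^2 + 3*l + 9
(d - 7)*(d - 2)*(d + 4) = d^3 - 5*d^2 - 22*d + 56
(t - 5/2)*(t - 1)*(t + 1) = t^3 - 5*t^2/2 - t + 5/2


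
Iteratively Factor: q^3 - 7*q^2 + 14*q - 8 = (q - 2)*(q^2 - 5*q + 4) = (q - 4)*(q - 2)*(q - 1)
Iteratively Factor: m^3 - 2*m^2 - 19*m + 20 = (m + 4)*(m^2 - 6*m + 5) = (m - 5)*(m + 4)*(m - 1)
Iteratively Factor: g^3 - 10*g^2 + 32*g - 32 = (g - 2)*(g^2 - 8*g + 16) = (g - 4)*(g - 2)*(g - 4)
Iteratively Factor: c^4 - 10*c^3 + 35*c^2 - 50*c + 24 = (c - 3)*(c^3 - 7*c^2 + 14*c - 8) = (c - 3)*(c - 1)*(c^2 - 6*c + 8) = (c - 4)*(c - 3)*(c - 1)*(c - 2)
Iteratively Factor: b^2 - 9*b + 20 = (b - 5)*(b - 4)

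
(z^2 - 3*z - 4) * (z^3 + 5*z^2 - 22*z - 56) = z^5 + 2*z^4 - 41*z^3 - 10*z^2 + 256*z + 224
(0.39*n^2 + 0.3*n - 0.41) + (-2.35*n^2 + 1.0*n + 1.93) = -1.96*n^2 + 1.3*n + 1.52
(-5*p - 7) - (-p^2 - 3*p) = p^2 - 2*p - 7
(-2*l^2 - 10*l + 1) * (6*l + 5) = -12*l^3 - 70*l^2 - 44*l + 5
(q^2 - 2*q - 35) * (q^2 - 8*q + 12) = q^4 - 10*q^3 - 7*q^2 + 256*q - 420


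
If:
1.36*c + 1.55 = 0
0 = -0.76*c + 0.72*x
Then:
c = -1.14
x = -1.20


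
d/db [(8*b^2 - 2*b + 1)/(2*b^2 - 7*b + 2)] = (-52*b^2 + 28*b + 3)/(4*b^4 - 28*b^3 + 57*b^2 - 28*b + 4)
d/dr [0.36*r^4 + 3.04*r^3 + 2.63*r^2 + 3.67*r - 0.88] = 1.44*r^3 + 9.12*r^2 + 5.26*r + 3.67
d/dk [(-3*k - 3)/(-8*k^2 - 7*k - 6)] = 3*(8*k^2 + 7*k - (k + 1)*(16*k + 7) + 6)/(8*k^2 + 7*k + 6)^2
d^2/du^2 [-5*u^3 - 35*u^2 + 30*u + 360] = -30*u - 70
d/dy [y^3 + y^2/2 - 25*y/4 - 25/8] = 3*y^2 + y - 25/4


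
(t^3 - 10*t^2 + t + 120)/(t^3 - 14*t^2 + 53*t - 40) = (t + 3)/(t - 1)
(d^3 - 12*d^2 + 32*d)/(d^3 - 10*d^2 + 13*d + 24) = d*(d - 4)/(d^2 - 2*d - 3)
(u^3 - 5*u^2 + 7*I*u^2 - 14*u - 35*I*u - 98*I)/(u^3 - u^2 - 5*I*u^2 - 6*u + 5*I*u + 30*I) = (u^2 + 7*u*(-1 + I) - 49*I)/(u^2 - u*(3 + 5*I) + 15*I)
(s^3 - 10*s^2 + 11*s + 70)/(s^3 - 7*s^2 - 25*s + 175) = (s + 2)/(s + 5)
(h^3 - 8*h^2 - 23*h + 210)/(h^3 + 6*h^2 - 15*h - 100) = (h^2 - 13*h + 42)/(h^2 + h - 20)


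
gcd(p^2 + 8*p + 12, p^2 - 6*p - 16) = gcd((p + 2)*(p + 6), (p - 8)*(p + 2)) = p + 2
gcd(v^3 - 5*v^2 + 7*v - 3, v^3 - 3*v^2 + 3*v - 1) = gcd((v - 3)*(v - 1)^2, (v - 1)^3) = v^2 - 2*v + 1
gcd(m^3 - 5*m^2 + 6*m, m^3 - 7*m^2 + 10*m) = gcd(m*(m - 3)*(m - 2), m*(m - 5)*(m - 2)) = m^2 - 2*m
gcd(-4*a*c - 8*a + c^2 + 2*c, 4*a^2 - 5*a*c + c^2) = 4*a - c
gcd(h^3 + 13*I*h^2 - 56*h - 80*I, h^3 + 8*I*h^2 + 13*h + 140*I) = h + 5*I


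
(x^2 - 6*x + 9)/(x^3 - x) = (x^2 - 6*x + 9)/(x^3 - x)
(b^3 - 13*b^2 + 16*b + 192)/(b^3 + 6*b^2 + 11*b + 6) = (b^2 - 16*b + 64)/(b^2 + 3*b + 2)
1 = 1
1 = 1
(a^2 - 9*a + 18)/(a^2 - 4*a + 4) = (a^2 - 9*a + 18)/(a^2 - 4*a + 4)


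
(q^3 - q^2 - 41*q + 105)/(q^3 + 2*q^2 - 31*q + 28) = (q^2 - 8*q + 15)/(q^2 - 5*q + 4)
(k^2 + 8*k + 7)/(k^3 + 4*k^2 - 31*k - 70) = (k + 1)/(k^2 - 3*k - 10)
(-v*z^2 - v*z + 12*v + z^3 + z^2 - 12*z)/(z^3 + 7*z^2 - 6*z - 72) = (-v + z)/(z + 6)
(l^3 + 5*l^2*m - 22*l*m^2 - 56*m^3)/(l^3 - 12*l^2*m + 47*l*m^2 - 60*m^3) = (l^2 + 9*l*m + 14*m^2)/(l^2 - 8*l*m + 15*m^2)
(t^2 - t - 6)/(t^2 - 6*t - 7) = (-t^2 + t + 6)/(-t^2 + 6*t + 7)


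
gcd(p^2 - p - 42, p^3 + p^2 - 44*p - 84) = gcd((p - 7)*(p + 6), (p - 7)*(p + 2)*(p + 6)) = p^2 - p - 42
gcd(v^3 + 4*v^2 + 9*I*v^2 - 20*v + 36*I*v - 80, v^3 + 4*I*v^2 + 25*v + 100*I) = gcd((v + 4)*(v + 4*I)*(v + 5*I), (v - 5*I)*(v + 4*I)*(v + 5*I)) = v^2 + 9*I*v - 20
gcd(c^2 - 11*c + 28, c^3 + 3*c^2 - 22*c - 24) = c - 4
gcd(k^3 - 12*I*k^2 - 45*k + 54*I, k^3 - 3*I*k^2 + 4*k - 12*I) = k - 3*I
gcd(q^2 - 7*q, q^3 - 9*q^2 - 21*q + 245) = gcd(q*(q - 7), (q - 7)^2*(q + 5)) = q - 7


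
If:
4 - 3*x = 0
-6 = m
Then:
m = -6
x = 4/3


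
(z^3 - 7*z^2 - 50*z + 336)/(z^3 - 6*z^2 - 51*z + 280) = (z - 6)/(z - 5)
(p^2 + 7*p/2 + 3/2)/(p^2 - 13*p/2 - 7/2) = (p + 3)/(p - 7)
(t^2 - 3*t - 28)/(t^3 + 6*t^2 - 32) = (t - 7)/(t^2 + 2*t - 8)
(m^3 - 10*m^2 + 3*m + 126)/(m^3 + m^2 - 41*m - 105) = (m - 6)/(m + 5)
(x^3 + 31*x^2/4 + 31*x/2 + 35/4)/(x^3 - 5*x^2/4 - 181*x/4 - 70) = (x + 1)/(x - 8)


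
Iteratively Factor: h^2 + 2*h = (h + 2)*(h)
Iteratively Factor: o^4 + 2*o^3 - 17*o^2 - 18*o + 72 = (o - 3)*(o^3 + 5*o^2 - 2*o - 24) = (o - 3)*(o + 4)*(o^2 + o - 6) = (o - 3)*(o - 2)*(o + 4)*(o + 3)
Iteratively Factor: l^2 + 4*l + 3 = (l + 1)*(l + 3)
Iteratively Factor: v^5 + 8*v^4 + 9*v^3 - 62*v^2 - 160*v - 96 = (v + 4)*(v^4 + 4*v^3 - 7*v^2 - 34*v - 24) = (v + 1)*(v + 4)*(v^3 + 3*v^2 - 10*v - 24) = (v + 1)*(v + 2)*(v + 4)*(v^2 + v - 12) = (v + 1)*(v + 2)*(v + 4)^2*(v - 3)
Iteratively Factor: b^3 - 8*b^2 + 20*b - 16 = (b - 2)*(b^2 - 6*b + 8) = (b - 2)^2*(b - 4)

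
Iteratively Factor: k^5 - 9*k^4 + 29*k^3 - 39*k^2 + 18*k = (k - 1)*(k^4 - 8*k^3 + 21*k^2 - 18*k) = (k - 3)*(k - 1)*(k^3 - 5*k^2 + 6*k) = (k - 3)^2*(k - 1)*(k^2 - 2*k) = (k - 3)^2*(k - 2)*(k - 1)*(k)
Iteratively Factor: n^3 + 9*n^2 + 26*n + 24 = (n + 3)*(n^2 + 6*n + 8) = (n + 2)*(n + 3)*(n + 4)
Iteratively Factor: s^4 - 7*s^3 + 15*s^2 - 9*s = (s - 3)*(s^3 - 4*s^2 + 3*s) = (s - 3)*(s - 1)*(s^2 - 3*s) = (s - 3)^2*(s - 1)*(s)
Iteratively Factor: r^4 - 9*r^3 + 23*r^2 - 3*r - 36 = (r + 1)*(r^3 - 10*r^2 + 33*r - 36) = (r - 4)*(r + 1)*(r^2 - 6*r + 9) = (r - 4)*(r - 3)*(r + 1)*(r - 3)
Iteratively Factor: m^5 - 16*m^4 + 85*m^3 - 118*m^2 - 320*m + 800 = (m + 2)*(m^4 - 18*m^3 + 121*m^2 - 360*m + 400) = (m - 5)*(m + 2)*(m^3 - 13*m^2 + 56*m - 80) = (m - 5)*(m - 4)*(m + 2)*(m^2 - 9*m + 20) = (m - 5)*(m - 4)^2*(m + 2)*(m - 5)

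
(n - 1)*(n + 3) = n^2 + 2*n - 3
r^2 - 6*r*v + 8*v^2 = (r - 4*v)*(r - 2*v)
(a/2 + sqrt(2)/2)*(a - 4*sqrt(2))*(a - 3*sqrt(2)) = a^3/2 - 3*sqrt(2)*a^2 + 5*a + 12*sqrt(2)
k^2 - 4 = (k - 2)*(k + 2)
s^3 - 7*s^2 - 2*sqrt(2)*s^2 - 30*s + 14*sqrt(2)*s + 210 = (s - 7)*(s - 5*sqrt(2))*(s + 3*sqrt(2))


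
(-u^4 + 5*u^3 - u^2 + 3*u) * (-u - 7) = u^5 + 2*u^4 - 34*u^3 + 4*u^2 - 21*u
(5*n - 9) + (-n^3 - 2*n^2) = -n^3 - 2*n^2 + 5*n - 9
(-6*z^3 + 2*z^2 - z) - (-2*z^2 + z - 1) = -6*z^3 + 4*z^2 - 2*z + 1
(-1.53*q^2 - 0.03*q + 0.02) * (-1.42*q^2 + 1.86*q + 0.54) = 2.1726*q^4 - 2.8032*q^3 - 0.9104*q^2 + 0.021*q + 0.0108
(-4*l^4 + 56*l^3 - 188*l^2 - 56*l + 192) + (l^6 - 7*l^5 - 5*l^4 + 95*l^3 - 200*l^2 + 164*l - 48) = l^6 - 7*l^5 - 9*l^4 + 151*l^3 - 388*l^2 + 108*l + 144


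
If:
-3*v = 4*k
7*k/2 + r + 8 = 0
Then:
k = -3*v/4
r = 21*v/8 - 8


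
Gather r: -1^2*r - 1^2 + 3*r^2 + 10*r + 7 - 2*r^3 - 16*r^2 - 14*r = -2*r^3 - 13*r^2 - 5*r + 6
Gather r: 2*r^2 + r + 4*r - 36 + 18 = 2*r^2 + 5*r - 18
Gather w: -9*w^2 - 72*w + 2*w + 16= -9*w^2 - 70*w + 16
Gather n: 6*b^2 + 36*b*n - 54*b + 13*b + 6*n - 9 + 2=6*b^2 - 41*b + n*(36*b + 6) - 7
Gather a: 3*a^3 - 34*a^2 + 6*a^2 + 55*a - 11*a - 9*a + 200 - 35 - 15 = 3*a^3 - 28*a^2 + 35*a + 150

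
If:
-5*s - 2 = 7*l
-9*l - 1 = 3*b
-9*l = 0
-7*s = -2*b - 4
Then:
No Solution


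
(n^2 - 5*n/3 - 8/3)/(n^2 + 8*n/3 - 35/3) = (3*n^2 - 5*n - 8)/(3*n^2 + 8*n - 35)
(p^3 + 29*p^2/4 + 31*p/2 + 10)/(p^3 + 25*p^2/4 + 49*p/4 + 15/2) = (p + 4)/(p + 3)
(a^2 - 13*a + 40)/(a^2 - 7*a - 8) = (a - 5)/(a + 1)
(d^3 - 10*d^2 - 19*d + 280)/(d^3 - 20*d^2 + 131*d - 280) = (d + 5)/(d - 5)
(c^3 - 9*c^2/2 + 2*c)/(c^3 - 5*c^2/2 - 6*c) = (2*c - 1)/(2*c + 3)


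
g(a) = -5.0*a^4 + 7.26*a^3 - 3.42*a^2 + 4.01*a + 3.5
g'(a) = -20.0*a^3 + 21.78*a^2 - 6.84*a + 4.01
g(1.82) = -11.62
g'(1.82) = -56.87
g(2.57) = -103.67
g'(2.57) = -209.21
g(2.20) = -44.05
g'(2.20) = -118.58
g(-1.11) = -22.68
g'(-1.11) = 65.79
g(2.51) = -91.63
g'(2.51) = -192.21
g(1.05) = 6.27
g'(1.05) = -2.31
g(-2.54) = -355.84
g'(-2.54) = 489.64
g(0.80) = 6.19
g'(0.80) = 2.24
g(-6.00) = -8191.84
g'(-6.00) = 5149.13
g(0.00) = 3.50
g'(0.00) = 4.01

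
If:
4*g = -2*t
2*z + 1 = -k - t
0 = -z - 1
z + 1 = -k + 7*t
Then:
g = -1/16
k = 7/8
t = 1/8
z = -1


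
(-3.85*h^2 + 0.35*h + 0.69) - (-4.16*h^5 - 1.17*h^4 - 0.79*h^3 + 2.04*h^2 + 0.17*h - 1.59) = 4.16*h^5 + 1.17*h^4 + 0.79*h^3 - 5.89*h^2 + 0.18*h + 2.28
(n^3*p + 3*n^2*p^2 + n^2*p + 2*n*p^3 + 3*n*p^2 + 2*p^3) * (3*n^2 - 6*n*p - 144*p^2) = 3*n^5*p + 3*n^4*p^2 + 3*n^4*p - 156*n^3*p^3 + 3*n^3*p^2 - 444*n^2*p^4 - 156*n^2*p^3 - 288*n*p^5 - 444*n*p^4 - 288*p^5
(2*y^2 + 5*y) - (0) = 2*y^2 + 5*y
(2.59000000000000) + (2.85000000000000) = 5.44000000000000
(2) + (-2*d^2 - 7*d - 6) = -2*d^2 - 7*d - 4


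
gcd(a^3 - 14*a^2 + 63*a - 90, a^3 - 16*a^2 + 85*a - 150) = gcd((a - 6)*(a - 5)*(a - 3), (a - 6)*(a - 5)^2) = a^2 - 11*a + 30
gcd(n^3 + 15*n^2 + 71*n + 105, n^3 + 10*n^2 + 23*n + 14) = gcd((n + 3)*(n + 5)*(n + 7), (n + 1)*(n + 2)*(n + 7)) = n + 7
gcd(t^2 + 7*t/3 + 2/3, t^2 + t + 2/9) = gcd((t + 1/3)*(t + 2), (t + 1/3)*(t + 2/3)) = t + 1/3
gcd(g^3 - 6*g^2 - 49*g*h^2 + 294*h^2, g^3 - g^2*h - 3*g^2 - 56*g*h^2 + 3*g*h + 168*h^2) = g + 7*h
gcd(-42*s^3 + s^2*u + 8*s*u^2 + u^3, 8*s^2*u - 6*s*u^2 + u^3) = 2*s - u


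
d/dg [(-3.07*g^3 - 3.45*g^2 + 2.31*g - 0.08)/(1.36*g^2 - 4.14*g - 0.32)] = (-4.1752*g^4 + 25.4196*g^3 + 14.0886*g^2 + 2.4256*g - 1.0704)/(1.8496*g^4 - 11.2608*g^3 + 16.2692*g^2 + 2.6496*g + 0.1024)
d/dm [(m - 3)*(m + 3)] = 2*m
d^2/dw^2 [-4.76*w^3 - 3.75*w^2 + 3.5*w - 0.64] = -28.56*w - 7.5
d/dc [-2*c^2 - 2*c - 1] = -4*c - 2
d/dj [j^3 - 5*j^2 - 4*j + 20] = 3*j^2 - 10*j - 4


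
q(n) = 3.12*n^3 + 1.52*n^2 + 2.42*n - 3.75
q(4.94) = 421.43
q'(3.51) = 128.41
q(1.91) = 28.16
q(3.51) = 158.39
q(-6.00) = -637.47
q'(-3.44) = 102.72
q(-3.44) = -121.10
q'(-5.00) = 221.22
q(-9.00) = -2176.89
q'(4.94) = 245.86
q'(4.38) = 195.30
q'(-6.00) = 321.14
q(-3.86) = -169.88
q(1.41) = 11.43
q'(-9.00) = 733.22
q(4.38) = 298.18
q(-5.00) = -367.85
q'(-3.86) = 130.15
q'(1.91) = 42.37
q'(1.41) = 25.32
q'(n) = 9.36*n^2 + 3.04*n + 2.42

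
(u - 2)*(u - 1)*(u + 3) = u^3 - 7*u + 6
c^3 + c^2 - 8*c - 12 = (c - 3)*(c + 2)^2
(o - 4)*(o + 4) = o^2 - 16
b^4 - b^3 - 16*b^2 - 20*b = b*(b - 5)*(b + 2)^2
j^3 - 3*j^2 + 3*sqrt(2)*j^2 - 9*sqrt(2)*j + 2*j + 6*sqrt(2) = (j - 2)*(j - 1)*(j + 3*sqrt(2))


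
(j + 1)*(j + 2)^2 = j^3 + 5*j^2 + 8*j + 4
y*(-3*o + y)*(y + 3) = -3*o*y^2 - 9*o*y + y^3 + 3*y^2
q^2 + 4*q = q*(q + 4)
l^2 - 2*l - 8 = (l - 4)*(l + 2)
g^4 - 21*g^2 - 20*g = g*(g - 5)*(g + 1)*(g + 4)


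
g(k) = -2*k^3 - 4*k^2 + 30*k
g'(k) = -6*k^2 - 8*k + 30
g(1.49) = 29.20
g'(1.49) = 4.76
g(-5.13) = 10.84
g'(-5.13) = -86.86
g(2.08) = 27.10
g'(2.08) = -12.60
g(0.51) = 13.99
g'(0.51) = 24.36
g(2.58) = 16.43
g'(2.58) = -30.58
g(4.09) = -81.05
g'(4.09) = -103.09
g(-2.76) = -71.22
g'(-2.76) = 6.37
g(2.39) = 21.55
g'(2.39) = -23.39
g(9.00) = -1512.00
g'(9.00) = -528.00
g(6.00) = -396.00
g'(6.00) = -234.00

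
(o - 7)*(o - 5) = o^2 - 12*o + 35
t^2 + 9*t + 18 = (t + 3)*(t + 6)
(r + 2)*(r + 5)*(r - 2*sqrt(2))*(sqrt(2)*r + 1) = sqrt(2)*r^4 - 3*r^3 + 7*sqrt(2)*r^3 - 21*r^2 + 8*sqrt(2)*r^2 - 30*r - 14*sqrt(2)*r - 20*sqrt(2)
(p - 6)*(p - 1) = p^2 - 7*p + 6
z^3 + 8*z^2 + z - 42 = (z - 2)*(z + 3)*(z + 7)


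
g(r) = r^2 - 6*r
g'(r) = 2*r - 6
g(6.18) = 1.11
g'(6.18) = 6.36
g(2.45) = -8.70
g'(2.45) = -1.10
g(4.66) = -6.24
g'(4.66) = 3.32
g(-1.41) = 10.45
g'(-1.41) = -8.82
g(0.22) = -1.27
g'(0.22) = -5.56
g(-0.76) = 5.14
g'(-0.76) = -7.52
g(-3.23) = 29.81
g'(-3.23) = -12.46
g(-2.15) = 17.52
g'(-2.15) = -10.30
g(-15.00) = 315.00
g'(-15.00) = -36.00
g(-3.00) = 27.00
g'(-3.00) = -12.00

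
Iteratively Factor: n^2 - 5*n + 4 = (n - 4)*(n - 1)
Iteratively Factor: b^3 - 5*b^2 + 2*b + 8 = (b - 2)*(b^2 - 3*b - 4) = (b - 4)*(b - 2)*(b + 1)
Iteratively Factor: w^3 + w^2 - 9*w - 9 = (w + 3)*(w^2 - 2*w - 3) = (w + 1)*(w + 3)*(w - 3)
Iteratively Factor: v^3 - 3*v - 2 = (v + 1)*(v^2 - v - 2) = (v - 2)*(v + 1)*(v + 1)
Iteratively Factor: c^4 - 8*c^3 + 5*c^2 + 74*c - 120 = (c + 3)*(c^3 - 11*c^2 + 38*c - 40) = (c - 5)*(c + 3)*(c^2 - 6*c + 8) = (c - 5)*(c - 4)*(c + 3)*(c - 2)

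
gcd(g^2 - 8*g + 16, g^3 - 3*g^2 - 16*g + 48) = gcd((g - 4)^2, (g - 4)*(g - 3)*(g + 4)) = g - 4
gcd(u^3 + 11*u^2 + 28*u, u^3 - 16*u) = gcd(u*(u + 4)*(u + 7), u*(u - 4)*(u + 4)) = u^2 + 4*u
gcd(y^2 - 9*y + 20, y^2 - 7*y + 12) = y - 4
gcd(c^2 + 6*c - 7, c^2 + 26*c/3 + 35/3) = c + 7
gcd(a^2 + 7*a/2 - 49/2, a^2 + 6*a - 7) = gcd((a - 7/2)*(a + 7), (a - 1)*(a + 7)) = a + 7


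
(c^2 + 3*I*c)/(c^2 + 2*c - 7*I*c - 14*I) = c*(c + 3*I)/(c^2 + c*(2 - 7*I) - 14*I)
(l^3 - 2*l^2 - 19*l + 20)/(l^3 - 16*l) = (l^2 - 6*l + 5)/(l*(l - 4))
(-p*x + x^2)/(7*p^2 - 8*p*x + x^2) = x/(-7*p + x)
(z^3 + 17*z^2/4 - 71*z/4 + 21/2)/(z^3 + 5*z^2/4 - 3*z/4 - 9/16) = 4*(z^2 + 5*z - 14)/(4*z^2 + 8*z + 3)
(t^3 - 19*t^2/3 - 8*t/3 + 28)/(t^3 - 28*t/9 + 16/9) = 3*(3*t^2 - 25*t + 42)/(9*t^2 - 18*t + 8)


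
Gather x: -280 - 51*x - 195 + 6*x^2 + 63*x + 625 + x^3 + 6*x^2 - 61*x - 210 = x^3 + 12*x^2 - 49*x - 60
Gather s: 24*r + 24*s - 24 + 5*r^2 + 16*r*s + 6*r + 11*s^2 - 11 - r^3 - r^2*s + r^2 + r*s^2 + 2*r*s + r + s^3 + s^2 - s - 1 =-r^3 + 6*r^2 + 31*r + s^3 + s^2*(r + 12) + s*(-r^2 + 18*r + 23) - 36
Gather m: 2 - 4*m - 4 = -4*m - 2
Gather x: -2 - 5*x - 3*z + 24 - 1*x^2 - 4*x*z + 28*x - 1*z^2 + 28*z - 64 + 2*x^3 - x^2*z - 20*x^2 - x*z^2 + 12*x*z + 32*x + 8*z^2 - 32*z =2*x^3 + x^2*(-z - 21) + x*(-z^2 + 8*z + 55) + 7*z^2 - 7*z - 42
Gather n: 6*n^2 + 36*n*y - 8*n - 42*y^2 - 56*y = 6*n^2 + n*(36*y - 8) - 42*y^2 - 56*y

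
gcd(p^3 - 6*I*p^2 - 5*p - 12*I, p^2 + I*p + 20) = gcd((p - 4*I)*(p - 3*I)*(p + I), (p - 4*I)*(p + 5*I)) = p - 4*I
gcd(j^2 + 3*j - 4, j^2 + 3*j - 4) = j^2 + 3*j - 4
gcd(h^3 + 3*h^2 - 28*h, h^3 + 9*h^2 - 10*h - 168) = h^2 + 3*h - 28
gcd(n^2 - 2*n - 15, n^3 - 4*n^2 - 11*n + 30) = n^2 - 2*n - 15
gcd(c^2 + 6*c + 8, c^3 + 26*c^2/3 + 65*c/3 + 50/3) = c + 2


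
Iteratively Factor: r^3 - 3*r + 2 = (r + 2)*(r^2 - 2*r + 1) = (r - 1)*(r + 2)*(r - 1)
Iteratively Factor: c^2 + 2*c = (c)*(c + 2)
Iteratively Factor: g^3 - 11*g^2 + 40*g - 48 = (g - 4)*(g^2 - 7*g + 12) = (g - 4)*(g - 3)*(g - 4)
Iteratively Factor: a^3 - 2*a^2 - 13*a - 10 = (a + 1)*(a^2 - 3*a - 10) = (a - 5)*(a + 1)*(a + 2)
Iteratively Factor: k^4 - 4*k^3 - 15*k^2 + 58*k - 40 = (k - 1)*(k^3 - 3*k^2 - 18*k + 40) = (k - 2)*(k - 1)*(k^2 - k - 20) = (k - 2)*(k - 1)*(k + 4)*(k - 5)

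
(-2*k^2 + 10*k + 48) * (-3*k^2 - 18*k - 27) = 6*k^4 + 6*k^3 - 270*k^2 - 1134*k - 1296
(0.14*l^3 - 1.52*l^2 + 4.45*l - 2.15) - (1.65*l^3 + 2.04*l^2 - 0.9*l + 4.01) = -1.51*l^3 - 3.56*l^2 + 5.35*l - 6.16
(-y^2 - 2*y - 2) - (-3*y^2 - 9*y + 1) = 2*y^2 + 7*y - 3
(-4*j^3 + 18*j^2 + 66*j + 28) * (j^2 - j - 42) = -4*j^5 + 22*j^4 + 216*j^3 - 794*j^2 - 2800*j - 1176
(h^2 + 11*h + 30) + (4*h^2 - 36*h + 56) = 5*h^2 - 25*h + 86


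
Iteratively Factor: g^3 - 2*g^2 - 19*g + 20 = (g - 5)*(g^2 + 3*g - 4) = (g - 5)*(g + 4)*(g - 1)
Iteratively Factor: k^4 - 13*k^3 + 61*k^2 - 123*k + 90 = (k - 3)*(k^3 - 10*k^2 + 31*k - 30) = (k - 3)*(k - 2)*(k^2 - 8*k + 15) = (k - 5)*(k - 3)*(k - 2)*(k - 3)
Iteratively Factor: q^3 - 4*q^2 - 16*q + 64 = (q + 4)*(q^2 - 8*q + 16) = (q - 4)*(q + 4)*(q - 4)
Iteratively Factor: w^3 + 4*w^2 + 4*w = (w + 2)*(w^2 + 2*w) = w*(w + 2)*(w + 2)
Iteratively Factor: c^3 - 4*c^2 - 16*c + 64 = (c - 4)*(c^2 - 16) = (c - 4)*(c + 4)*(c - 4)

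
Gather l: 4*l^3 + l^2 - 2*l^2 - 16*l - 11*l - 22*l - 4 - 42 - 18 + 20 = 4*l^3 - l^2 - 49*l - 44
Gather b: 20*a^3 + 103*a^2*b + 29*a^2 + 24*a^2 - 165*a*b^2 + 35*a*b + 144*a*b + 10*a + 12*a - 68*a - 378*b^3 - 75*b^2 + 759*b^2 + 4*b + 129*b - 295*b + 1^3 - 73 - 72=20*a^3 + 53*a^2 - 46*a - 378*b^3 + b^2*(684 - 165*a) + b*(103*a^2 + 179*a - 162) - 144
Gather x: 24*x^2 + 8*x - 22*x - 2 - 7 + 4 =24*x^2 - 14*x - 5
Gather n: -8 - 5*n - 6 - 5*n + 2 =-10*n - 12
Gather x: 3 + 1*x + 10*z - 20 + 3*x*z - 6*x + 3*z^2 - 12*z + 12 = x*(3*z - 5) + 3*z^2 - 2*z - 5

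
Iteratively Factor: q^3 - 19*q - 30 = (q + 3)*(q^2 - 3*q - 10) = (q - 5)*(q + 3)*(q + 2)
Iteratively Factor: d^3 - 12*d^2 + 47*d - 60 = (d - 5)*(d^2 - 7*d + 12) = (d - 5)*(d - 4)*(d - 3)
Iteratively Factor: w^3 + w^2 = (w)*(w^2 + w) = w^2*(w + 1)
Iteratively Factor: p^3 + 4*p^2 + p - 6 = (p + 2)*(p^2 + 2*p - 3) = (p - 1)*(p + 2)*(p + 3)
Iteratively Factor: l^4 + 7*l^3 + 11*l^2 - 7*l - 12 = (l - 1)*(l^3 + 8*l^2 + 19*l + 12) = (l - 1)*(l + 4)*(l^2 + 4*l + 3) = (l - 1)*(l + 3)*(l + 4)*(l + 1)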